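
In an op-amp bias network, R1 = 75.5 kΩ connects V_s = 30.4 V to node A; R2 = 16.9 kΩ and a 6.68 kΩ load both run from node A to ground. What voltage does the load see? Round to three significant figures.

V_out ≈ 1.81 V

First combine the lower leg with the load: R2 ‖ R_L = 4.788 kΩ.
Voltage divider with the loaded lower leg: V_out = 30.4 × 4.788/(75.5 + 4.788) = 30.4 × 0.05963 = 1.813 V.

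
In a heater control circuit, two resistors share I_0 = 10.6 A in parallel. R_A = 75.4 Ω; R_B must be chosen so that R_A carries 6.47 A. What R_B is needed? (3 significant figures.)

In a two-way split, I_A/I_0 = R_B/(R_A + R_B).
6.47/10.6 = R_B/(R_A + R_B) → R_B = R_A · (0.6104)/(1 − 0.6104) = 75.4 × 1.567 = 118.1 Ω.

R_B ≈ 118 Ω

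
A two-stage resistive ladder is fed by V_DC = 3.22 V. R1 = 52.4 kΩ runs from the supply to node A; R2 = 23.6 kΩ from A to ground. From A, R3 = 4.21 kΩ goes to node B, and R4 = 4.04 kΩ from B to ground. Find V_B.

V_B ≈ 0.165 V

The second stage (R3 + R4 = 8.250 kΩ) loads node A in parallel with R2.
Effective lower resistance at A: R2 ‖ 8.250 = 6.113 kΩ.
First divider: V_A = V_DC · 6.113/(52.4 + 6.113) = 0.3364 V.
Then the unloaded second divider: V_B = V_A × R4/(R3+R4) = 0.3364 × 0.4897 = 0.1647 V.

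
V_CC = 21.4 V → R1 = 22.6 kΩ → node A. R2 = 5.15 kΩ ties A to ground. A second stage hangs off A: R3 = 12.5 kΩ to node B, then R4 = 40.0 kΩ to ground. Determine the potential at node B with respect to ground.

V_B ≈ 2.80 V

Node A sees R2 in parallel with the series input of stage 2, R3 + R4 = 52.50 kΩ.
Effective lower resistance at A: R2 ‖ 52.50 = 4.690 kΩ.
V_A = 21.4 × 4.690/(22.6 + 4.690) = 3.678 V.
Stage 2 is unloaded, so V_B = V_A · R4/(R3+R4) = 3.678 × 40.0/52.50 = 2.802 V.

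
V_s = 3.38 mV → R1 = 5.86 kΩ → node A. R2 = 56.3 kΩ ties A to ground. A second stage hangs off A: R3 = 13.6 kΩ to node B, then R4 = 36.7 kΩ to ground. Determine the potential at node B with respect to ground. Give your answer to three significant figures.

V_B ≈ 2.02 mV

Looking into the second stage from A: R3 + R4 = 50.30 kΩ appears in parallel with R2.
R2 ‖ (R3+R4) = 26.57 kΩ.
First divider: V_A = V_s · 26.57/(5.86 + 26.57) = 2.769 mV.
Then the unloaded second divider: V_B = V_A × R4/(R3+R4) = 2.769 × 0.7296 = 2.020 mV.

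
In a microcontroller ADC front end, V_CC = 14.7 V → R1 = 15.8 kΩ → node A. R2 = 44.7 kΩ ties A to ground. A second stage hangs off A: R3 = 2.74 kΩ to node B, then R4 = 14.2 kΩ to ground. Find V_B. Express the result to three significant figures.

V_B ≈ 5.39 V

Looking into the second stage from A: R3 + R4 = 16.94 kΩ appears in parallel with R2.
Effective lower resistance at A: R2 ‖ 16.94 = 12.28 kΩ.
First divider: V_A = V_CC · 12.28/(15.8 + 12.28) = 6.430 V.
Stage 2 is unloaded, so V_B = V_A · R4/(R3+R4) = 6.430 × 14.2/16.94 = 5.390 V.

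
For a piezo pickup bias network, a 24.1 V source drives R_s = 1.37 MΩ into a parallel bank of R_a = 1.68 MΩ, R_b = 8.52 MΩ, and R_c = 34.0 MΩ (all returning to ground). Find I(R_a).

I ≈ 7.11 µA

Combine the parallel branches: R_p = (1/1.68 + 1/8.52 + 1/34.0)⁻¹ = 1.348 MΩ.
Node voltage V_A = V_DC · R_p/(R_s + R_p) = 24.1 × 0.4959 = 11.95 V.
Branch current I = V_A/R_a = 11.95/1.68 = 7.114 µA.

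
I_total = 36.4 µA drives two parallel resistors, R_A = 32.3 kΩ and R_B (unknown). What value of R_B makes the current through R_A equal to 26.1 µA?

The fraction through R_A equals R_B/(R_A+R_B).
With f = 0.7170, R_B = R_A · f/(1−f) = 32.3 × 2.534 = 81.85 kΩ.

R_B ≈ 81.8 kΩ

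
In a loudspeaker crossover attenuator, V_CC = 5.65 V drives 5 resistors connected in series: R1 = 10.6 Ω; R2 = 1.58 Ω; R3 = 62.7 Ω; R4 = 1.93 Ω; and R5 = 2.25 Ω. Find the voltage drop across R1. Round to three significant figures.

Total series resistance ΣR = 10.6 + 1.58 + 62.7 + 1.93 + 2.25 = 79.06 Ω.
By the voltage-divider rule, V = 5.65 × 10.60/79.06 = 0.7575 V.

V ≈ 0.758 V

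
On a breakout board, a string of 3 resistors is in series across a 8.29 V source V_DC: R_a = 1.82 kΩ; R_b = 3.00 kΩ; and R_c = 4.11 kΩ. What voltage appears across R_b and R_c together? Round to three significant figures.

V ≈ 6.60 V

Series total: ΣR = 1.82 + 3.00 + 4.11 = 8.930 kΩ.
R_{R_b..R_c} = 3.00 + 4.11 = 7.110 kΩ.
Voltage divider: V = V_DC · (7.110 / 8.930) = 8.29 × 0.7962 = 6.600 V.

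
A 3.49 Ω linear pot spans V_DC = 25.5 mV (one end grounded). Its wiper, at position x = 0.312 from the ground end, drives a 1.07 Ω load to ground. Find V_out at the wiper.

V_out ≈ 4.68 mV

Lower segment x·R_p = 1.089 Ω; upper segment (1−x)·R_p = 2.401 Ω.
(x·R_p) ‖ R_L = 0.5397 Ω.
Then V_out = V_DC · 0.5397/(2.401 + 0.5397) = 4.680 mV.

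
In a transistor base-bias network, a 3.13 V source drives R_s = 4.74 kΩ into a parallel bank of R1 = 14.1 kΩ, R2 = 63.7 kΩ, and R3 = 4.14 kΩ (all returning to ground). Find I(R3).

Equivalent of the parallel group: R_p = 3.047 kΩ.
V_A = 3.13 × 3.047/7.787 = 1.225 V.
I(R3) = V_A / R3 = 1.225/4.14 = 0.2958 mA.

I ≈ 0.296 mA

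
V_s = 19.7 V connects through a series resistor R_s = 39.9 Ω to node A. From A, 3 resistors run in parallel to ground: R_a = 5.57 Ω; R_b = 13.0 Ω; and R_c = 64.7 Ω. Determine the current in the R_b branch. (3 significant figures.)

Combine the parallel branches: R_p = (1/5.57 + 1/13.0 + 1/64.7)⁻¹ = 3.678 Ω.
V_A = 19.7 × 3.678/43.58 = 1.663 V.
Branch current I = V_A/R_b = 1.663/13.0 = 0.1279 A.

I ≈ 0.128 A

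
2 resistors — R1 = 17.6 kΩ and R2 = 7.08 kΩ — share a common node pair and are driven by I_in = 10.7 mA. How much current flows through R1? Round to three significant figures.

With just two branches, the current splits inversely with resistance.
So I = 10.7 × 7.08/24.68 = 3.070 mA.

I ≈ 3.07 mA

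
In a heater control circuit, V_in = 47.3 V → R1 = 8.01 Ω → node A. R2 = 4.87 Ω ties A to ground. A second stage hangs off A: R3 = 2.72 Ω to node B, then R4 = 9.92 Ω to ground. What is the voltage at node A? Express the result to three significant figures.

Looking into the second stage from A: R3 + R4 = 12.64 Ω appears in parallel with R2.
R2 ‖ (R3+R4) = 3.516 Ω.
V_A = 47.3 × 3.516/(8.01 + 3.516) = 14.43 V.

V_A ≈ 14.4 V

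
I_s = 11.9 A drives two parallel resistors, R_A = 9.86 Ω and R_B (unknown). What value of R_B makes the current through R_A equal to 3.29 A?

The fraction through R_A equals R_B/(R_A+R_B).
With f = 0.2765, R_B = R_A · f/(1−f) = 9.86 × 0.3821 = 3.768 Ω.

R_B ≈ 3.77 Ω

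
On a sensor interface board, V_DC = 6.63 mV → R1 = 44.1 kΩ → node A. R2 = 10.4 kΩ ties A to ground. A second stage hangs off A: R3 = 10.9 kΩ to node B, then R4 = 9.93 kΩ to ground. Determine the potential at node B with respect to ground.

Node A sees R2 in parallel with the series input of stage 2, R3 + R4 = 20.83 kΩ.
R2 ‖ (R3+R4) = 6.937 kΩ.
First divider: V_A = V_DC · 6.937/(44.1 + 6.937) = 0.9011 mV.
V_B = V_A × 0.4767 = 0.4296 mV.

V_B ≈ 0.430 mV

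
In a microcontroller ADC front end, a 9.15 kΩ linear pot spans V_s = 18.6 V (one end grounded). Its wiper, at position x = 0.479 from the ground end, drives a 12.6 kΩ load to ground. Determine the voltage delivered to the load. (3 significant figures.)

Lower segment x·R_p = 4.383 kΩ; upper segment (1−x)·R_p = 4.767 kΩ.
(x·R_p) ‖ R_L = 3.252 kΩ.
V_out = 18.6 × 3.252/(4.767 + 3.252) = 7.542 V.

V_out ≈ 7.54 V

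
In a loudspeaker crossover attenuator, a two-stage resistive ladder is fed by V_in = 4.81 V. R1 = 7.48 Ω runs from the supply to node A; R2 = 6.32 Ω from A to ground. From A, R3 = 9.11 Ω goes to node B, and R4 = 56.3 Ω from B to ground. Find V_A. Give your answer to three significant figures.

V_A ≈ 2.09 V

Looking into the second stage from A: R3 + R4 = 65.41 Ω appears in parallel with R2.
R2 ‖ (R3+R4) = 5.763 Ω.
So V_A = 4.81 × 0.4352 = 2.093 V.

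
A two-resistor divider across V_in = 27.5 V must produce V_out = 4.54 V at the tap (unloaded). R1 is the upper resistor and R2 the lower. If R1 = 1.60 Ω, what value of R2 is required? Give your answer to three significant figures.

Required fraction k = V_out/V_in = 0.1651.
R2 = R1 · 0.1651/(1 − 0.1651) = 0.3164 Ω.

R2 ≈ 0.316 Ω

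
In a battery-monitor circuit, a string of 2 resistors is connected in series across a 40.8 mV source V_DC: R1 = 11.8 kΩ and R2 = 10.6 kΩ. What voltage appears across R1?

ΣR = 11.8 + 10.6 = 22.40 kΩ.
By the voltage-divider rule, V = 40.8 × 11.80/22.40 = 21.49 mV.

V ≈ 21.5 mV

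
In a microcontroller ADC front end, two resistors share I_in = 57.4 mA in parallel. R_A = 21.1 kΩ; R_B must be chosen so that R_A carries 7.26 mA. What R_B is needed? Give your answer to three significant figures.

R_B ≈ 3.06 kΩ

In a two-way split, I_A/I_in = R_B/(R_A + R_B).
With f = 0.1265, R_B = R_A · f/(1−f) = 21.1 × 0.1448 = 3.055 kΩ.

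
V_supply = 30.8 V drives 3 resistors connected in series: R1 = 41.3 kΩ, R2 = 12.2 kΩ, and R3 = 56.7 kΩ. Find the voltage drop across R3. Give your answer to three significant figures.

V ≈ 15.8 V

Series total: ΣR = 41.3 + 12.2 + 56.7 = 110.2 kΩ.
Voltage divider: V = V_supply · (56.70 / 110.2) = 30.8 × 0.5145 = 15.85 V.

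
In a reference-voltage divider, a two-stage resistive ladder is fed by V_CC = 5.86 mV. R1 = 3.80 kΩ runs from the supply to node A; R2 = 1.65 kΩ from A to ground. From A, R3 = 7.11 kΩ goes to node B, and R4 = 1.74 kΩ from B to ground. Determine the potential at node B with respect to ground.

V_B ≈ 0.309 mV

Node A sees R2 in parallel with the series input of stage 2, R3 + R4 = 8.850 kΩ.
R2 ‖ (R3+R4) = 1.391 kΩ.
First divider: V_A = V_CC · 1.391/(3.80 + 1.391) = 1.570 mV.
V_B = V_A × 0.1966 = 0.3087 mV.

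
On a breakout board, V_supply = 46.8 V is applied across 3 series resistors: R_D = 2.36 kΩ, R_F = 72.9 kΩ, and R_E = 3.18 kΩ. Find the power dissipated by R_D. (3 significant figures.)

P ≈ 0.840 mW

The common current is I = 46.8/78.44 = 0.5966 mA.
P = I²R = 0.3560 × 2.36 = 0.8401 mW.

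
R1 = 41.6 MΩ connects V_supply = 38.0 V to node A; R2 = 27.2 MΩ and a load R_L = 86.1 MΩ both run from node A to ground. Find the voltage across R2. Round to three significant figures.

R2 ‖ R_L = (27.2 × 86.1)/(27.2 + 86.1) = 20.67 MΩ.
Then V_out = V_supply · R2'/(R1 + R2') = 38.0 × 20.67/62.27 = 12.61 V.
(Unloaded it would be 15.0 V; the load pulls it down.)

V_out ≈ 12.6 V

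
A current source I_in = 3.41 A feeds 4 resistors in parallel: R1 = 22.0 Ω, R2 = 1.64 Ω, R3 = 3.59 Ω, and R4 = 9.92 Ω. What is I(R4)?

I ≈ 0.332 A

ΣG = 1/22.0 + 1/1.64 + 1/3.59 + 1/9.92 = 1.035.
R4 takes the fraction G_k/ΣG = 0.1008/1.035 = 0.09744, so I = 3.41 × 0.09744 = 0.3323 A.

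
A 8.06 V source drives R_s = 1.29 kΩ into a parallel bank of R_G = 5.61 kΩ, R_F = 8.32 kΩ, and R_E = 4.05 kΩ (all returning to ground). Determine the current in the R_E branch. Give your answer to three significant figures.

Equivalent of the parallel group: R_p = 1.834 kΩ.
Node voltage V_A = V_in · R_p/(R_s + R_p) = 8.06 × 0.5870 = 4.731 V.
Branch current I = V_A/R_E = 4.731/4.05 = 1.168 mA.
(Check via current divider: I_total = 2.580 mA; share G_k/ΣG = 0.4528 → same result.)

I ≈ 1.17 mA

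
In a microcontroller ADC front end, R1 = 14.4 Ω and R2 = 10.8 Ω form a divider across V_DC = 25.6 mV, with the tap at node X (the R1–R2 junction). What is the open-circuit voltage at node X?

Open-circuit (no load on X): V_th = V_DC · R2/(R1 + R2) = 25.6 × 10.8/(14.40 + 10.8) = 10.97 mV.

V_th ≈ 11.0 mV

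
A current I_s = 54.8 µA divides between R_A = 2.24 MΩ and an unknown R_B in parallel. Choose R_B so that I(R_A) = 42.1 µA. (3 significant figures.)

R_B ≈ 7.43 MΩ

Two-branch current divider: I_A = I_s · R_B/(R_A + R_B).
42.1/54.8 = R_B/(R_A + R_B) → R_B = R_A · (0.7682)/(1 − 0.7682) = 2.24 × 3.315 = 7.426 MΩ.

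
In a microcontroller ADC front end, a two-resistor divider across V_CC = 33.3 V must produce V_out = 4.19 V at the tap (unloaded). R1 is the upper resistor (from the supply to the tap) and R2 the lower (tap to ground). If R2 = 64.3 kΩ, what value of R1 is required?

R1 ≈ 447 kΩ

V_out/V_CC = R2/(R1+R2) = 0.1258.
So R1 = R2 · (V_CC/V_out − 1) = 64.3 × (33.3/4.19 − 1) = 64.3 × 6.947 = 446.7 kΩ.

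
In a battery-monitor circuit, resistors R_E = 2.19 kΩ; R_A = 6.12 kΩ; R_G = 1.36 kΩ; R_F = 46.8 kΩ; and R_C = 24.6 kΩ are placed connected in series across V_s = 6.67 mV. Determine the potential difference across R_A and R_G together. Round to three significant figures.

ΣR = 2.19 + 6.12 + 1.36 + 46.8 + 24.6 = 81.07 kΩ.
R_{R_A..R_G} = 6.12 + 1.36 = 7.480 kΩ.
By the voltage-divider rule, V = 6.67 × 7.480/81.07 = 0.6154 mV.

V ≈ 0.615 mV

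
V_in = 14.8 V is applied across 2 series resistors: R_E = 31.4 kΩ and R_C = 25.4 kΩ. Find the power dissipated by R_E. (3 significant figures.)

Series current I = V_in/ΣR = 14.8/56.80 = 0.2606 mA.
V(R_E) = I·R = 8.182 V; P = V·I = 8.182 × 0.2606 = 2.132 mW.

P ≈ 2.13 mW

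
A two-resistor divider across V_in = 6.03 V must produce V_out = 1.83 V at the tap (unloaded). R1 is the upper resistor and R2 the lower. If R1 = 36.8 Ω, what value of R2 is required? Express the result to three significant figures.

R2 ≈ 16.0 Ω

The divider ratio is R2/(R1+R2) = 1.83/6.03 = 0.3035.
R2 = R1 · 0.3035/(1 − 0.3035) = 16.03 Ω.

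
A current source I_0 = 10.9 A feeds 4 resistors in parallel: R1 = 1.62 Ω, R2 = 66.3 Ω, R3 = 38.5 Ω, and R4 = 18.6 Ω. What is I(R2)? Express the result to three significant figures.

I ≈ 0.231 A

Conductances: ΣG = 1/1.62 + 1/66.3 + 1/38.5 + 1/18.6 = 0.7121 (1/Ω).
Current divider: I(R2) = I_0 · G_k/ΣG = 10.9 × (0.01508/0.7121) = 10.9 × 0.02118 = 0.2309 A.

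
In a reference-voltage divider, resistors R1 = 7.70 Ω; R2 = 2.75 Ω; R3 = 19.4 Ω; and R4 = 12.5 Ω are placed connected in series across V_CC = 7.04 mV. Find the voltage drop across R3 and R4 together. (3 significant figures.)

V ≈ 5.30 mV

Series total: ΣR = 7.70 + 2.75 + 19.4 + 12.5 = 42.35 Ω.
R_{R3..R4} = 19.4 + 12.5 = 31.90 Ω.
By the voltage-divider rule, V = 7.04 × 31.90/42.35 = 5.303 mV.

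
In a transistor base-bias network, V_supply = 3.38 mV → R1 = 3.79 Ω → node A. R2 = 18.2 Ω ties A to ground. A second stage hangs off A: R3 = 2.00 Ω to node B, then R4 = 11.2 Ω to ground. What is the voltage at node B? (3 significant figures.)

V_B ≈ 1.92 mV

The second stage (R3 + R4 = 13.20 Ω) loads node A in parallel with R2.
Effective lower resistance at A: R2 ‖ 13.20 = 7.651 Ω.
First divider: V_A = V_supply · 7.651/(3.79 + 7.651) = 2.260 mV.
V_B = V_A × 0.8485 = 1.918 mV.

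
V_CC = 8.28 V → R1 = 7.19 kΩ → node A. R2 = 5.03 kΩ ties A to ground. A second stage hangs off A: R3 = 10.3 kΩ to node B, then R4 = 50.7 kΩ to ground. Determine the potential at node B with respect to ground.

V_B ≈ 2.70 V

The second stage (R3 + R4 = 61.00 kΩ) loads node A in parallel with R2.
Effective lower resistance at A: R2 ‖ 61.00 = 4.647 kΩ.
So V_A = 8.28 × 0.3926 = 3.251 V.
V_B = V_A × 0.8311 = 2.702 V.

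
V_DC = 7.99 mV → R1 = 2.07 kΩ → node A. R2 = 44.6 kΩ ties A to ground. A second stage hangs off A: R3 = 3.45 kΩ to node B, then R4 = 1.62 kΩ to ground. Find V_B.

V_B ≈ 1.76 mV

The second stage (R3 + R4 = 5.070 kΩ) loads node A in parallel with R2.
R2 ‖ (R3+R4) = 4.552 kΩ.
V_A = 7.99 × 4.552/(2.07 + 4.552) = 5.493 mV.
V_B = V_A × 0.3195 = 1.755 mV.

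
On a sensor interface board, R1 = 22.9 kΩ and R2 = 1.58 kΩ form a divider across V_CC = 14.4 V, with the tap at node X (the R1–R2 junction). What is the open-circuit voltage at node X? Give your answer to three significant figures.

V_th ≈ 0.929 V

V_th is the unloaded tap voltage: V_CC · R2/(R1+R2) = 14.4 × 0.06454 = 0.9294 V.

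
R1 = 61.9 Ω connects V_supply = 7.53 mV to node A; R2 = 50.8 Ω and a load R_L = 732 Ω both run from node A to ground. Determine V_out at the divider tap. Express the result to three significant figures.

V_out ≈ 3.27 mV

First combine the lower leg with the load: R2 ‖ R_L = 47.50 Ω.
Voltage divider with the loaded lower leg: V_out = 7.53 × 47.50/(61.9 + 47.50) = 7.53 × 0.4342 = 3.270 mV.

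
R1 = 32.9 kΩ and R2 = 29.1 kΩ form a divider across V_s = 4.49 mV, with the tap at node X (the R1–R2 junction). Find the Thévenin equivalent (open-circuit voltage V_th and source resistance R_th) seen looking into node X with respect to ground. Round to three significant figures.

V_th is the unloaded tap voltage: V_s · R2/(R1+R2) = 4.49 × 0.4694 = 2.107 mV.
With V_s suppressed (replaced by a short), R_th = R1 ‖ R2 = (32.90 × 29.1)/(32.90 + 29.1) = 15.44 kΩ.

V_th ≈ 2.11 mV, R_th ≈ 15.4 kΩ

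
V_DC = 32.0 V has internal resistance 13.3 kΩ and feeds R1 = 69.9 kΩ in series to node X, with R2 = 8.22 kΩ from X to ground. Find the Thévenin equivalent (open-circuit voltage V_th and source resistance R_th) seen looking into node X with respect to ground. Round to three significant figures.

V_th ≈ 2.88 V, R_th ≈ 7.48 kΩ

R1' = 13.3 + 69.9 = 83.20 kΩ (source resistance + R1).
V_th is the unloaded tap voltage: V_DC · R2/(R1'+R2) = 32.0 × 0.08991 = 2.877 V.
Zeroing V_DC shorts the top of R1' to ground, so R_th = R1' ‖ R2 = 7.481 kΩ.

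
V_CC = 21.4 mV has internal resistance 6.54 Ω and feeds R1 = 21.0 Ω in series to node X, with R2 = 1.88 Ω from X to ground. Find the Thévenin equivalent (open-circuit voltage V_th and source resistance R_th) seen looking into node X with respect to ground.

R1' = 6.54 + 21.0 = 27.54 Ω (source resistance + R1).
V_th is the unloaded tap voltage: V_CC · R2/(R1'+R2) = 21.4 × 0.06390 = 1.368 mV.
Looking into X with the source shorted: R_th = R1'·R2/(R1'+R2) = 27.54 × 1.88/29.42 = 1.760 Ω.

V_th ≈ 1.37 mV, R_th ≈ 1.76 Ω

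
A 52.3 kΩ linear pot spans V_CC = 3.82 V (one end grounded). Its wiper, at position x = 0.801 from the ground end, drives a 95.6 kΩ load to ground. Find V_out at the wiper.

V_out ≈ 2.81 V

Lower segment x·R_p = 41.89 kΩ; upper segment (1−x)·R_p = 10.41 kΩ.
Lower segment in parallel with the load: 41.89 ‖ 95.6 = 29.13 kΩ.
Then V_out = V_CC · 29.13/(10.41 + 29.13) = 2.814 V.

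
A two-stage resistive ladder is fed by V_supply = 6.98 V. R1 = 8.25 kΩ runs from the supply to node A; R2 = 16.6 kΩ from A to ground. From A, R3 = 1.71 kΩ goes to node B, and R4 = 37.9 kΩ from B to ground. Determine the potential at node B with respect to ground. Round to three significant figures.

Node A sees R2 in parallel with the series input of stage 2, R3 + R4 = 39.61 kΩ.
Effective lower resistance at A: R2 ‖ 39.61 = 11.70 kΩ.
V_A = 6.98 × 11.70/(8.25 + 11.70) = 4.093 V.
V_B = V_A × 0.9568 = 3.916 V.

V_B ≈ 3.92 V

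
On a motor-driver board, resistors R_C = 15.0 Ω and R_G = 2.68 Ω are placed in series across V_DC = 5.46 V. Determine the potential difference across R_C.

Total series resistance ΣR = 15.0 + 2.68 = 17.68 Ω.
Voltage divider: V = V_DC · (15.00 / 17.68) = 5.46 × 0.8484 = 4.632 V.

V ≈ 4.63 V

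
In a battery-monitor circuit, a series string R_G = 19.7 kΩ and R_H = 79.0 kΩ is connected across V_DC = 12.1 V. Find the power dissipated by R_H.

P ≈ 1.19 mW

The common current is I = 12.1/98.70 = 0.1226 mA.
V(R_H) = I·R = 9.685 V; P = V·I = 9.685 × 0.1226 = 1.187 mW.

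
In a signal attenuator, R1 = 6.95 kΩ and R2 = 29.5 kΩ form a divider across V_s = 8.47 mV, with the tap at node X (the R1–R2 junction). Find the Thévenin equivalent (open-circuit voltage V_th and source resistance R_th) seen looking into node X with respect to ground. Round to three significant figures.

V_th ≈ 6.86 mV, R_th ≈ 5.62 kΩ

Open-circuit (no load on X): V_th = V_s · R2/(R1 + R2) = 8.47 × 29.5/(6.950 + 29.5) = 6.855 mV.
Looking into X with the source shorted: R_th = R1·R2/(R1+R2) = 6.950 × 29.5/36.45 = 5.625 kΩ.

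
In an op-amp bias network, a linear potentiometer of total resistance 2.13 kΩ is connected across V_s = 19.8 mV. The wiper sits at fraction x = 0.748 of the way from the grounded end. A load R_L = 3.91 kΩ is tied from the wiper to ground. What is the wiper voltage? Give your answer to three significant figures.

V_out ≈ 13.4 mV

The pot divides into 0.5368 kΩ above the wiper and 1.593 kΩ below.
Lower segment in parallel with the load: 1.593 ‖ 3.91 = 1.132 kΩ.
V_out = 19.8 × 1.132/(0.5368 + 1.132) = 13.43 mV.
(Unloaded: V_out = x·V_s = 14.8 mV.)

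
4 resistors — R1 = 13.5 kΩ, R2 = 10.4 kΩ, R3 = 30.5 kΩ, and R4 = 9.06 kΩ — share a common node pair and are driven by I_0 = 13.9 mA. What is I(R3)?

ΣG = 1/13.5 + 1/10.4 + 1/30.5 + 1/9.06 = 0.3134.
Current divider: I(R3) = I_0 · G_k/ΣG = 13.9 × (0.03279/0.3134) = 13.9 × 0.1046 = 1.454 mA.

I ≈ 1.45 mA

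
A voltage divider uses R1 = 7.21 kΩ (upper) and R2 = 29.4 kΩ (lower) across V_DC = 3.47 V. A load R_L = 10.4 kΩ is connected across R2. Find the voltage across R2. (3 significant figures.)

R2 ‖ R_L = (29.4 × 10.4)/(29.4 + 10.4) = 7.682 kΩ.
Voltage divider with the loaded lower leg: V_out = 3.47 × 7.682/(7.21 + 7.682) = 3.47 × 0.5159 = 1.790 V.
(Unloaded it would be 2.79 V; the load pulls it down.)

V_out ≈ 1.79 V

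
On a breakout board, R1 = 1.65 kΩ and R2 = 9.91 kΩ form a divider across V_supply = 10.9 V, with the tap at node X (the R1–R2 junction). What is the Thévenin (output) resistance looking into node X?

Zeroing V_supply shorts the top of R1 to ground, so R_th = R1 ‖ R2 = 1.414 kΩ.

R_th ≈ 1.41 kΩ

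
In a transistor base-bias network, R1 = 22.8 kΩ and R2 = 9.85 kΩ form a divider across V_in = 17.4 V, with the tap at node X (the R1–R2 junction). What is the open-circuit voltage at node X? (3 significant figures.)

V_th ≈ 5.25 V

With X open, the divider is unloaded: V_th = 17.4 × 9.85/32.65 = 5.249 V.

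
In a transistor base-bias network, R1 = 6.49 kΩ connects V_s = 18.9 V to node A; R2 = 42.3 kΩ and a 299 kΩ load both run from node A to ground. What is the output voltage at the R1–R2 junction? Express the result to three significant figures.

V_out ≈ 16.1 V

R2 ‖ R_L = (42.3 × 299)/(42.3 + 299) = 37.06 kΩ.
Voltage divider with the loaded lower leg: V_out = 18.9 × 37.06/(6.49 + 37.06) = 18.9 × 0.8510 = 16.08 V.
(Unloaded it would be 16.4 V; the load pulls it down.)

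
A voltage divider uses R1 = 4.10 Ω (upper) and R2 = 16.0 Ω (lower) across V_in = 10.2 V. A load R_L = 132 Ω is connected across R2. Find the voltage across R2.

V_out ≈ 7.92 V

First combine the lower leg with the load: R2 ‖ R_L = 14.27 Ω.
Voltage divider with the loaded lower leg: V_out = 10.2 × 14.27/(4.10 + 14.27) = 10.2 × 0.7768 = 7.923 V.
(Unloaded it would be 8.12 V; the load pulls it down.)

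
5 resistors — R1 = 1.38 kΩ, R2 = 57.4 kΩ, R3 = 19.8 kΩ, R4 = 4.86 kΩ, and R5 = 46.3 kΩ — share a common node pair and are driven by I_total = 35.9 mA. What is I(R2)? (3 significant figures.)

ΣG = 1/1.38 + 1/57.4 + 1/19.8 + 1/4.86 + 1/46.3 = 1.020.
R2 takes the fraction G_k/ΣG = 0.01742/1.020 = 0.01708, so I = 35.9 × 0.01708 = 0.6132 mA.

I ≈ 0.613 mA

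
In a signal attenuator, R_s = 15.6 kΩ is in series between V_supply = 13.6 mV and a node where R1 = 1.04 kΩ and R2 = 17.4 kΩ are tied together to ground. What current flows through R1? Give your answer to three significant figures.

Equivalent of the parallel group: R_p = 0.9813 kΩ.
V_A = 13.6 × 0.9813/16.58 = 0.8049 mV.
Branch current I = V_A/R1 = 0.8049/1.04 = 0.7739 µA.
(Check via current divider: I_total = 0.8202 µA; share G_k/ΣG = 0.9436 → same result.)

I ≈ 0.774 µA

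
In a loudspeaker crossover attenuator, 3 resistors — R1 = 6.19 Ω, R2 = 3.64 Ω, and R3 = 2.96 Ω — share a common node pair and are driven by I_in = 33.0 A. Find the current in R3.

Conductances: ΣG = 1/6.19 + 1/3.64 + 1/2.96 = 0.7741 (1/Ω).
By the current-divider rule, I = I_in · G_k/ΣG = 33.0 × 0.4364 = 14.40 A.

I ≈ 14.4 A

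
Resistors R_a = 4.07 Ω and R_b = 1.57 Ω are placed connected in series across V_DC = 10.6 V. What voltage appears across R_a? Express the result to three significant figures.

V ≈ 7.65 V

Series total: ΣR = 4.07 + 1.57 = 5.640 Ω.
Voltage divider: V = V_DC · (4.070 / 5.640) = 10.6 × 0.7216 = 7.649 V.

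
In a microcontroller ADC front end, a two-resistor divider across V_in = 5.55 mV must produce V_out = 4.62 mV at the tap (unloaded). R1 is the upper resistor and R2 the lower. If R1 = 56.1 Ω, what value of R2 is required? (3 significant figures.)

The divider ratio is R2/(R1+R2) = 4.62/5.55 = 0.8324.
Rearranging, R2 = R1·k/(1−k) = 56.1 × 4.968 = 278.7 Ω.

R2 ≈ 279 Ω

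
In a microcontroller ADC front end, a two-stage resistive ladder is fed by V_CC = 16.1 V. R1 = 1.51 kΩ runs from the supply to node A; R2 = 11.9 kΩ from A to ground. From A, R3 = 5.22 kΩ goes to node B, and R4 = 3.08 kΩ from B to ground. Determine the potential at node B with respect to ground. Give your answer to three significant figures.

V_B ≈ 4.56 V

Looking into the second stage from A: R3 + R4 = 8.300 kΩ appears in parallel with R2.
Effective lower resistance at A: R2 ‖ 8.300 = 4.890 kΩ.
V_A = 16.1 × 4.890/(1.51 + 4.890) = 12.30 V.
Then the unloaded second divider: V_B = V_A × R4/(R3+R4) = 12.30 × 0.3711 = 4.565 V.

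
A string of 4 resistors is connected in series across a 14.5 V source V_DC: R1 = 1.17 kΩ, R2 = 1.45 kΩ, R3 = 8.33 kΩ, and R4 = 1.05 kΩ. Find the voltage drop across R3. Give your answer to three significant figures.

Series total: ΣR = 1.17 + 1.45 + 8.33 + 1.05 = 12.00 kΩ.
V = V_DC · R/ΣR = 14.5 × 0.6942 = 10.07 V.

V ≈ 10.1 V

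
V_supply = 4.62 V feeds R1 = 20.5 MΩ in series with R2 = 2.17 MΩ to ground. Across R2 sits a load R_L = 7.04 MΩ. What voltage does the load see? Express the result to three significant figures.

The load sits in parallel with R2, giving an effective lower resistance R2' = R2·R_L/(R2+R_L) = 1.659 MΩ.
Then V_out = V_supply · R2'/(R1 + R2') = 4.62 × 1.659/22.16 = 0.3458 V.
(Unloaded it would be 0.442 V; the load pulls it down.)

V_out ≈ 0.346 V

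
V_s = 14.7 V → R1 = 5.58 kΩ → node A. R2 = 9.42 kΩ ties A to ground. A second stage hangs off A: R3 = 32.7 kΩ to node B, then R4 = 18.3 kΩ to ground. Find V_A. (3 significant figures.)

V_A ≈ 8.64 V

Node A sees R2 in parallel with the series input of stage 2, R3 + R4 = 51.00 kΩ.
Effective lower resistance at A: R2 ‖ 51.00 = 7.951 kΩ.
So V_A = 14.7 × 0.5876 = 8.638 V.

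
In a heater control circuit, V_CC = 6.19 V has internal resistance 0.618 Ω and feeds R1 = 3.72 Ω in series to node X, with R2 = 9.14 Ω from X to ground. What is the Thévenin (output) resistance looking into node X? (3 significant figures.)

R_th ≈ 2.94 Ω

R1' = 0.618 + 3.72 = 4.338 Ω (source resistance + R1).
With V_CC suppressed (replaced by a short), R_th = R1' ‖ R2 = (4.338 × 9.14)/(4.338 + 9.14) = 2.942 Ω.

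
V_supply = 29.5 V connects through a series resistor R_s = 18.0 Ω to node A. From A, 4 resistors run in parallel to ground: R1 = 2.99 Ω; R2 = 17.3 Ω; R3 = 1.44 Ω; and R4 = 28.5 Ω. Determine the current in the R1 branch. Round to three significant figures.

I ≈ 0.466 A

Equivalent of the parallel group: R_p = 0.8914 Ω.
Node voltage V_A = V_supply · R_p/(R_s + R_p) = 29.5 × 0.04719 = 1.392 V.
Branch current I = V_A/R1 = 1.392/2.99 = 0.4656 A.
(Check via current divider: I_total = 1.562 A; share G_k/ΣG = 0.2981 → same result.)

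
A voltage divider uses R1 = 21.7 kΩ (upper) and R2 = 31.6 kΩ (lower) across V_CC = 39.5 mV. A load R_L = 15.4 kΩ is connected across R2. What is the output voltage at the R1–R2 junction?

V_out ≈ 12.8 mV

The load sits in parallel with R2, giving an effective lower resistance R2' = R2·R_L/(R2+R_L) = 10.35 kΩ.
Voltage divider with the loaded lower leg: V_out = 39.5 × 10.35/(21.7 + 10.35) = 39.5 × 0.3230 = 12.76 mV.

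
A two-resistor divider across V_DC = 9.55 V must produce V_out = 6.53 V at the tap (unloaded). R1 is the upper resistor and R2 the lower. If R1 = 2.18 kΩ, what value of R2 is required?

R2 ≈ 4.71 kΩ

Required fraction k = V_out/V_DC = 0.6838.
Rearranging, R2 = R1·k/(1−k) = 2.18 × 2.162 = 4.714 kΩ.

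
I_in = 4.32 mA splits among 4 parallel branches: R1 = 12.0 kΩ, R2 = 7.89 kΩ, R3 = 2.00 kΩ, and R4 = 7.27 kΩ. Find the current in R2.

I ≈ 0.646 mA

ΣG = 1/12.0 + 1/7.89 + 1/2.00 + 1/7.27 = 0.8476.
Current divider: I(R2) = I_in · G_k/ΣG = 4.32 × (0.1267/0.8476) = 4.32 × 0.1495 = 0.6460 mA.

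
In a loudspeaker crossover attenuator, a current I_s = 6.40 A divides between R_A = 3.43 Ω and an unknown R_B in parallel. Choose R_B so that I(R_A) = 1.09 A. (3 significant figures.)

The fraction through R_A equals R_B/(R_A+R_B).
1.09/6.40 = R_B/(R_A + R_B) → R_B = R_A · (0.1703)/(1 − 0.1703) = 3.43 × 0.2053 = 0.7041 Ω.

R_B ≈ 0.704 Ω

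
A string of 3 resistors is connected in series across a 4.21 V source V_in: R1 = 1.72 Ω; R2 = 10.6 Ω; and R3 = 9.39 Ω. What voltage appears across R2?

Series total: ΣR = 1.72 + 10.6 + 9.39 = 21.71 Ω.
V = V_in · R/ΣR = 4.21 × 0.4883 = 2.056 V.

V ≈ 2.06 V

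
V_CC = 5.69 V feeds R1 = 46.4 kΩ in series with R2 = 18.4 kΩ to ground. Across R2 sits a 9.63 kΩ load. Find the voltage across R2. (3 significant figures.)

R2 ‖ R_L = (18.4 × 9.63)/(18.4 + 9.63) = 6.322 kΩ.
Now apply the divider: V_out = 5.69 × 0.1199 = 0.6823 V.

V_out ≈ 0.682 V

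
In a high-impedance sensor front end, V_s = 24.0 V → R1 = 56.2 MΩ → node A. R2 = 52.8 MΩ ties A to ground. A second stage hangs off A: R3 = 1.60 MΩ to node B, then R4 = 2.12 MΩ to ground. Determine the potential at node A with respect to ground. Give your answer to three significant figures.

V_A ≈ 1.40 V

Node A sees R2 in parallel with the series input of stage 2, R3 + R4 = 3.720 MΩ.
R2 ‖ (R3+R4) = 3.475 MΩ.
So V_A = 24.0 × 0.05823 = 1.398 V.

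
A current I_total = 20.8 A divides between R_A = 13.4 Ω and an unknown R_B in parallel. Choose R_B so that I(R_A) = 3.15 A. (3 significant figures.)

Two-branch current divider: I_A = I_total · R_B/(R_A + R_B).
3.15/20.8 = R_B/(R_A + R_B) → R_B = R_A · (0.1514)/(1 − 0.1514) = 13.4 × 0.1785 = 2.392 Ω.

R_B ≈ 2.39 Ω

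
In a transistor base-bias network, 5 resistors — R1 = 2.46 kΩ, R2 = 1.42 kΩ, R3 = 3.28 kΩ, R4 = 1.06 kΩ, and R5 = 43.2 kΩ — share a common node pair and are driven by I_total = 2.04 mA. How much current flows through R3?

Conductances: ΣG = 1/2.46 + 1/1.42 + 1/3.28 + 1/1.06 + 1/43.2 = 2.382 (1/kΩ).
By the current-divider rule, I = I_total · G_k/ΣG = 2.04 × 0.1280 = 0.2611 mA.

I ≈ 0.261 mA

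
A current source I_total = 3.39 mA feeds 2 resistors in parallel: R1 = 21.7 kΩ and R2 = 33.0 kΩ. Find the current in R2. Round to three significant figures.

I ≈ 1.34 mA

Two-branch current divider: I_k = I_total · R_other/(R_1 + R_2).
I(R2) = 3.39 × 21.7/(21.7 + 33.0) = 3.39 × 0.3967 = 1.345 mA.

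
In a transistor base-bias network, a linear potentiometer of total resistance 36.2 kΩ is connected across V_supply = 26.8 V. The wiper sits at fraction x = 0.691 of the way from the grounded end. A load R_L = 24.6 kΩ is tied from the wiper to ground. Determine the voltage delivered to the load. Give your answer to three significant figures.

Lower segment x·R_p = 25.01 kΩ; upper segment (1−x)·R_p = 11.19 kΩ.
Lower segment in parallel with the load: 25.01 ‖ 24.6 = 12.40 kΩ.
Loaded-divider output: V_out = 26.8 × 0.5258 = 14.09 V.

V_out ≈ 14.1 V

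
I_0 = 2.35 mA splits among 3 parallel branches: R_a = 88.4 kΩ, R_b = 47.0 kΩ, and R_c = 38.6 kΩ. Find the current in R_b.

Conductances: ΣG = 1/88.4 + 1/47.0 + 1/38.6 = 0.05850 (1/kΩ).
R_b takes the fraction G_k/ΣG = 0.02128/0.05850 = 0.3637, so I = 2.35 × 0.3637 = 0.8548 mA.

I ≈ 0.855 mA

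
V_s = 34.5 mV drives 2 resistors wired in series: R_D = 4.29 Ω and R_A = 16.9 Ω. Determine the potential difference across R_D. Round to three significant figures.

Total series resistance ΣR = 4.29 + 16.9 = 21.19 Ω.
V = V_s · R/ΣR = 34.5 × 0.2025 = 6.985 mV.

V ≈ 6.98 mV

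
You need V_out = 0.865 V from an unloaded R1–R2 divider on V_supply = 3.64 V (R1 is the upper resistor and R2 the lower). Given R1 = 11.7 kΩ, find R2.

The divider ratio is R2/(R1+R2) = 0.865/3.64 = 0.2376.
So R2 = R1 · V_out/(V_supply − V_out) = 11.7 × 0.865/(3.64 − 0.865) = 11.7 × 0.3117 = 3.647 kΩ.

R2 ≈ 3.65 kΩ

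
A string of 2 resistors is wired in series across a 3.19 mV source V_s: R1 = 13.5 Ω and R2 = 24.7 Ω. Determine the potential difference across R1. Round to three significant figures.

Total series resistance ΣR = 13.5 + 24.7 = 38.20 Ω.
Voltage divider: V = V_s · (13.50 / 38.20) = 3.19 × 0.3534 = 1.127 mV.

V ≈ 1.13 mV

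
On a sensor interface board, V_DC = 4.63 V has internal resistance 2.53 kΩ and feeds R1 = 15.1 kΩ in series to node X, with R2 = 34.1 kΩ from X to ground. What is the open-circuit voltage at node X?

V_th ≈ 3.05 V

R1' = 2.53 + 15.1 = 17.63 kΩ (source resistance + R1).
With X open, the divider is unloaded: V_th = 4.63 × 34.1/51.73 = 3.052 V.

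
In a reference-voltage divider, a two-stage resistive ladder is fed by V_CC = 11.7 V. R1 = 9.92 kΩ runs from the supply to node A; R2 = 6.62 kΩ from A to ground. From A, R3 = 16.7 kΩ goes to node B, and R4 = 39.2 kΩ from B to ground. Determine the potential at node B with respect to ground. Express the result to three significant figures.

V_B ≈ 3.07 V

Looking into the second stage from A: R3 + R4 = 55.90 kΩ appears in parallel with R2.
R2 ‖ (R3+R4) = 5.919 kΩ.
So V_A = 11.7 × 0.3737 = 4.372 V.
Stage 2 is unloaded, so V_B = V_A · R4/(R3+R4) = 4.372 × 39.2/55.90 = 3.066 V.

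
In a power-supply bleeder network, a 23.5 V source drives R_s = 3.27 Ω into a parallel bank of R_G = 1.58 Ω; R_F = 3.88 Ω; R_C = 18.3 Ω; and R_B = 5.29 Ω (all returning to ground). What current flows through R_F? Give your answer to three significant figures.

I ≈ 1.29 A

Combine the parallel branches: R_p = (1/1.58 + 1/3.88 + 1/18.3 + 1/5.29)⁻¹ = 0.8816 Ω.
V_A by voltage divider: V_A = 23.5 × 0.8816/(3.27 + 0.8816) = 4.990 V.
I(R_F) = V_A / R_F = 4.990/3.88 = 1.286 A.
(Equivalently: I_total = 5.660 A, then current-divider fraction G_k/ΣG = 0.2272.)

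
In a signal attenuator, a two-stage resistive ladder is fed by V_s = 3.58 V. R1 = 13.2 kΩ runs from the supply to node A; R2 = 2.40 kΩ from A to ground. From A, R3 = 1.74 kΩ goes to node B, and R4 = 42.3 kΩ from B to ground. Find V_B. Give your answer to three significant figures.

V_B ≈ 0.506 V

Node A sees R2 in parallel with the series input of stage 2, R3 + R4 = 44.04 kΩ.
R2 ‖ (R3+R4) = 2.276 kΩ.
So V_A = 3.58 × 0.1471 = 0.5265 V.
Stage 2 is unloaded, so V_B = V_A · R4/(R3+R4) = 0.5265 × 42.3/44.04 = 0.5057 V.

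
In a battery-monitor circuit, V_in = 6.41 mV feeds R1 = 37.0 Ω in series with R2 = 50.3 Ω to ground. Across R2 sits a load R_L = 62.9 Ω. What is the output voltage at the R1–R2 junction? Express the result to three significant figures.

First combine the lower leg with the load: R2 ‖ R_L = 27.95 Ω.
Now apply the divider: V_out = 6.41 × 0.4303 = 2.758 mV.
(Unloaded it would be 3.69 mV; the load pulls it down.)

V_out ≈ 2.76 mV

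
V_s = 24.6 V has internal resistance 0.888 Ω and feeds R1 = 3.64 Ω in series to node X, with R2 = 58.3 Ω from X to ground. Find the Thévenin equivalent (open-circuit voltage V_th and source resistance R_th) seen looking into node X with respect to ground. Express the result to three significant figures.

R1' = 0.888 + 3.64 = 4.528 Ω (source resistance + R1).
Open-circuit (no load on X): V_th = V_s · R2/(R1' + R2) = 24.6 × 58.3/(4.528 + 58.3) = 22.83 V.
With V_s suppressed (replaced by a short), R_th = R1' ‖ R2 = (4.528 × 58.3)/(4.528 + 58.3) = 4.202 Ω.

V_th ≈ 22.8 V, R_th ≈ 4.20 Ω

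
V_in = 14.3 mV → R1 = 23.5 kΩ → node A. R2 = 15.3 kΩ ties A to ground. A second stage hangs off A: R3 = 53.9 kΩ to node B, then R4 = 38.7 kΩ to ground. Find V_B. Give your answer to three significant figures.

The second stage (R3 + R4 = 92.60 kΩ) loads node A in parallel with R2.
R2 ‖ (R3+R4) = 13.13 kΩ.
First divider: V_A = V_in · 13.13/(23.5 + 13.13) = 5.126 mV.
Then the unloaded second divider: V_B = V_A × R4/(R3+R4) = 5.126 × 0.4179 = 2.142 mV.

V_B ≈ 2.14 mV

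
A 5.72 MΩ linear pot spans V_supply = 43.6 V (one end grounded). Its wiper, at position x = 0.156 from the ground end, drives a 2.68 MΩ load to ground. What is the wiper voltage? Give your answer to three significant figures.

Split the track: R_lower = x·R_p = 0.8923 MΩ, R_upper = (1−x)·R_p = 4.828 MΩ.
R_L loads the lower segment: effective lower R = 0.6694 MΩ.
Loaded-divider output: V_out = 43.6 × 0.1218 = 5.310 V.
(Unloaded: V_out = x·V_supply = 6.80 V.)

V_out ≈ 5.31 V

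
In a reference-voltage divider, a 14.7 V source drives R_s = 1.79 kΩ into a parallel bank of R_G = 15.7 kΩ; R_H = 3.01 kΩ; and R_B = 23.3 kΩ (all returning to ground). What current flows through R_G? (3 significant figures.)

I ≈ 0.524 mA

Parallel bank: R_p = 1/(1/15.7 + 1/3.01 + 1/23.3) = 2.279 kΩ.
V_A = 14.7 × 2.279/4.069 = 8.233 V.
Branch current I = V_A/R_G = 8.233/15.7 = 0.5244 mA.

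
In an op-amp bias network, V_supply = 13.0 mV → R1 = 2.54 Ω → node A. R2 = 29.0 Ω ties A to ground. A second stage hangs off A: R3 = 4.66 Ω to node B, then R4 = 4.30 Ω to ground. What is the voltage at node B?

The second stage (R3 + R4 = 8.960 Ω) loads node A in parallel with R2.
R2 ‖ (R3+R4) = 6.845 Ω.
First divider: V_A = V_supply · 6.845/(2.54 + 6.845) = 9.482 mV.
Stage 2 is unloaded, so V_B = V_A · R4/(R3+R4) = 9.482 × 4.30/8.960 = 4.550 mV.

V_B ≈ 4.55 mV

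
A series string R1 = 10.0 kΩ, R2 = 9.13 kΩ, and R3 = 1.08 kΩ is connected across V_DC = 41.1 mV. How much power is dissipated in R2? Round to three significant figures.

The common current is I = 41.1/20.21 = 2.034 µA.
V(R2) = I·R = 18.57 mV; P = V·I = 18.57 × 2.034 = 37.76 nW.

P ≈ 37.8 nW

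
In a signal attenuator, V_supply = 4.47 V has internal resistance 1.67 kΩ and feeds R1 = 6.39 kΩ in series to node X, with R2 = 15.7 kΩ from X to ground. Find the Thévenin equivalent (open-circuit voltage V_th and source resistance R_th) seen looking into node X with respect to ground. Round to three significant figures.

R1' = 1.67 + 6.39 = 8.060 kΩ (source resistance + R1).
With X open, the divider is unloaded: V_th = 4.47 × 15.7/23.76 = 2.954 V.
With V_supply suppressed (replaced by a short), R_th = R1' ‖ R2 = (8.060 × 15.7)/(8.060 + 15.7) = 5.326 kΩ.

V_th ≈ 2.95 V, R_th ≈ 5.33 kΩ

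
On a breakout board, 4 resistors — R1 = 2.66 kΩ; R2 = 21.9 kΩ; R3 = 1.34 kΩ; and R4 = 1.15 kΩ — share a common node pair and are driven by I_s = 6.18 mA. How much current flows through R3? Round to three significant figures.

Conductances: ΣG = 1/2.66 + 1/21.9 + 1/1.34 + 1/1.15 = 2.037 (1/kΩ).
R3 takes the fraction G_k/ΣG = 0.7463/2.037 = 0.3663, so I = 6.18 × 0.3663 = 2.264 mA.

I ≈ 2.26 mA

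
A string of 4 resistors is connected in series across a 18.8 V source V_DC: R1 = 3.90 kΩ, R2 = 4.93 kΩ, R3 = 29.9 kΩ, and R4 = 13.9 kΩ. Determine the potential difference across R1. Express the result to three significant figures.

ΣR = 3.90 + 4.93 + 29.9 + 13.9 = 52.63 kΩ.
Voltage divider: V = V_DC · (3.900 / 52.63) = 18.8 × 0.07410 = 1.393 V.

V ≈ 1.39 V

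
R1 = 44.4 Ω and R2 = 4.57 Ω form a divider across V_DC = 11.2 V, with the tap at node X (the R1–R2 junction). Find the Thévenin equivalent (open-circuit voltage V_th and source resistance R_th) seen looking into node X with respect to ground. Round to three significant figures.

V_th ≈ 1.05 V, R_th ≈ 4.14 Ω

Open-circuit (no load on X): V_th = V_DC · R2/(R1 + R2) = 11.2 × 4.57/(44.40 + 4.57) = 1.045 V.
With V_DC suppressed (replaced by a short), R_th = R1 ‖ R2 = (44.40 × 4.57)/(44.40 + 4.57) = 4.144 Ω.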